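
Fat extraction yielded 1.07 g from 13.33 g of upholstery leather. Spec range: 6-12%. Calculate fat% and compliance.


Fat% = 1.07 / 13.33 x 100 = 8.0%
Spec range: 6-12%
Compliant: Yes


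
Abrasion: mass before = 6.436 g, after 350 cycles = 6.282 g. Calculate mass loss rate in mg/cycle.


Mass loss = 6.436 - 6.282 = 0.154 g
Rate = 0.154 / 350 x 1000 = 0.440 mg/cycle


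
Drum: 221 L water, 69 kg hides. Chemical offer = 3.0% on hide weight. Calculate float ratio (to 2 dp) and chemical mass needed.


Float ratio = 3.20
Chemical needed = 2.07 kg


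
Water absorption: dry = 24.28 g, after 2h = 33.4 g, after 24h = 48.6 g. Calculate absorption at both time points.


WA (2h) = (33.4 - 24.28) / 24.28 x 100 = 37.6%
WA (24h) = (48.6 - 24.28) / 24.28 x 100 = 100.2%


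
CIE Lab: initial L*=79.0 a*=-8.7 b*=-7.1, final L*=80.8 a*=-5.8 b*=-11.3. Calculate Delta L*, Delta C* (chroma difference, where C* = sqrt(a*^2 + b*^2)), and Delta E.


Delta L* = 80.8 - 79.0 = 1.8
C1* = sqrt((-8.7)^2 + (-7.1)^2) = 11.229
C2* = sqrt((-5.8)^2 + (-11.3)^2) = 12.702
Delta C* = 12.702 - 11.229 = 1.47
Delta E = sqrt((1.8)^2 + (2.9)^2 + (-4.2)^2) = 5.41


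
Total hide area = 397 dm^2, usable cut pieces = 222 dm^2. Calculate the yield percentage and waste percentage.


Yield = 222 / 397 x 100 = 55.9%
Waste = 397 - 222 = 175 dm^2
Waste% = 100 - 55.9 = 44.1%


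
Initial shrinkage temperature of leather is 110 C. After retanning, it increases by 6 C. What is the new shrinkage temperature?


116 C

New Ts = 110 + 6 = 116 C


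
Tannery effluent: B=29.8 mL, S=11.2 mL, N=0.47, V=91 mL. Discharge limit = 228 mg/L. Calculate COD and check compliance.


COD = (29.8 - 11.2) x 0.47 x 8000 / 91 = 768.5 mg/L
Limit: 228 mg/L
Compliant: No


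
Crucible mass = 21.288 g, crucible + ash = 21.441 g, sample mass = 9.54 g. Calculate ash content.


Ash mass = 0.153 g
Ash content = 1.60%

Ash mass = 21.441 - 21.288 = 0.153 g
Ash% = 0.153 / 9.54 x 100 = 1.60%


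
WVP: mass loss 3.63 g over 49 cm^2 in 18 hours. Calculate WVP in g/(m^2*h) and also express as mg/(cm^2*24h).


WVP = 41.16 g/(m^2*h)
Daily rate = 98.78 mg/(cm^2*24h)

WVP = 3.63 / (49 x 18) x 10000 = 41.16 g/(m^2*h)
Mass loss in mg = 3.63 x 1000 = 3630 mg
Per cm^2 per 24h in mg: 3630 x 24 / (49 x 18) = 87120 / 882 = 98.78 mg/(cm^2*24h)


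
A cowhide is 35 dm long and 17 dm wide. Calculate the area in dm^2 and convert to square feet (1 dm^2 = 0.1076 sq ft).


595 dm^2
64.02 sq ft

Area = 35 x 17 = 595 dm^2
Conversion: 595 x 0.1076 = 64.02 sq ft


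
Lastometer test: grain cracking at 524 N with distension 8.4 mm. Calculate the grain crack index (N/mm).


Grain crack index = force / distension
Index = 524 / 8.4 = 62.4 N/mm


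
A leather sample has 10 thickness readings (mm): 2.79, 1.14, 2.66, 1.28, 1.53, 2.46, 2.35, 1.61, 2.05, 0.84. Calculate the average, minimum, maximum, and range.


Sum = 18.71
Average = 18.71 / 10 = 1.87 mm
Minimum = 0.84 mm
Maximum = 2.79 mm
Range = 2.79 - 0.84 = 1.95 mm


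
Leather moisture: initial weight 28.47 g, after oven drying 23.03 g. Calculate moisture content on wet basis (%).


Moisture = 28.47 - 23.03 = 5.44 g
MC = 5.44 / 28.47 x 100 = 19.1%


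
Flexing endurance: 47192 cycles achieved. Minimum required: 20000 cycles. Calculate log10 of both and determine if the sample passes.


log10(47192) = 4.67
log10(20000) = 4.30
Passes: Yes


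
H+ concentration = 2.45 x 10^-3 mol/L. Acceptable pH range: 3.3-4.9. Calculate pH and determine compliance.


pH = -log10(2.45 x 10^-3) = 2.61
Range: 3.3 to 4.9
Compliant: No


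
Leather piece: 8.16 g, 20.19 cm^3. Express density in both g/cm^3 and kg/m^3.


Density = 8.16 / 20.19 = 0.404 g/cm^3
Convert: 0.404 x 1000 = 404 kg/m^3


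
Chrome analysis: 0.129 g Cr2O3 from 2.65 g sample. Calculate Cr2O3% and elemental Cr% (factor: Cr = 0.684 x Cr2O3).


Cr2O3 = 4.87%
Cr = 3.33%


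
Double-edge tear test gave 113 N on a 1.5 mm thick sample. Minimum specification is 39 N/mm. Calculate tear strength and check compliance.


Tear strength = 113 / 1.5 = 75.3 N/mm
Required minimum = 39 N/mm
Compliant: Yes


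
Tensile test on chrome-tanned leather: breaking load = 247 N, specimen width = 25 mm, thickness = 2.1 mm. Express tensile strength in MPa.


Cross-section = 25 x 2.1 = 52.5 mm^2
TS = 247 / 52.5 = 4.70 MPa
(1 N/mm^2 = 1 MPa)


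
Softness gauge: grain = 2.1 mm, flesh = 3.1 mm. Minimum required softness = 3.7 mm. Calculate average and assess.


Average = (2.1 + 3.1) / 2 = 2.60 mm
Minimum = 3.7 mm
Meets requirement: No


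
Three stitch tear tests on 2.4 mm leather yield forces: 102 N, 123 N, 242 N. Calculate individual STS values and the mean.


STS1 = 102 / 2.4 = 42.5 N/mm
STS2 = 123 / 2.4 = 51.3 N/mm
STS3 = 242 / 2.4 = 100.8 N/mm
Mean = (42.5 + 51.3 + 100.8) / 3 = 64.9 N/mm


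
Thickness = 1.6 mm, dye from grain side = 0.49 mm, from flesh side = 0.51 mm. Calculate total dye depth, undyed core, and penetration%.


Total dyed = 1.00 mm
Undyed core = 0.60 mm
Penetration = 62.5%


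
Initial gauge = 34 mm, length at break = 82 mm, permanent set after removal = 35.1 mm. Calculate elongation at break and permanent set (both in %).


Elongation at break = (82 - 34) / 34 x 100 = 141.2%
Permanent set = (35.1 - 34) / 34 x 100 = 3.2%


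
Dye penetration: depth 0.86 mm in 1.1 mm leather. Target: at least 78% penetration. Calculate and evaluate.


Penetration = 0.86 / 1.1 x 100 = 78.2%
Target: 78%
Meets target: Yes


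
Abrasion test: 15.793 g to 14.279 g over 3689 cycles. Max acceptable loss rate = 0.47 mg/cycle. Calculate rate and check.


Loss = 15.793 - 14.279 = 1.514 g
Rate = 1.514 g / 3689 cycles x 1000 = 0.410 mg/cycle
Max = 0.47 mg/cycle
Passes: Yes


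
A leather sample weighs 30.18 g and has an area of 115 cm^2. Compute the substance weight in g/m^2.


Substance weight = mass / area x 10000
SW = 30.18 / 115 x 10000
SW = 2624.3 g/m^2


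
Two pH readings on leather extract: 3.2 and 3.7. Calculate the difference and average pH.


Difference = 0.5
Average pH = 3.45


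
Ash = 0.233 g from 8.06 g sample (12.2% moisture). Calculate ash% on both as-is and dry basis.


As-is ash = 2.89%
Dry-basis ash = 3.29%

As-is ash% = 0.233 / 8.06 x 100 = 2.89%
Dry mass = 8.06 x (100 - 12.2) / 100 = 7.07668 g
Dry-basis ash% = 0.233 / 7.07668 x 100 = 3.29%


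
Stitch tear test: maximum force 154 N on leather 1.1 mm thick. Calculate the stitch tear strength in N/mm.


Stitch tear strength = force / thickness
STS = 154 / 1.1 = 140.0 N/mm


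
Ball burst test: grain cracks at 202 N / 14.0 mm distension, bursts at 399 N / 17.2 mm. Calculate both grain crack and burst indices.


Crack index = 14.4 N/mm
Burst index = 23.2 N/mm

Crack index = 202 / 14.0 = 14.4 N/mm
Burst index = 399 / 17.2 = 23.2 N/mm


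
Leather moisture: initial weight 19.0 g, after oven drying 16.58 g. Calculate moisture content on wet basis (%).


Moisture = 19.0 - 16.58 = 2.42 g
MC = 2.42 / 19.0 x 100 = 12.7%


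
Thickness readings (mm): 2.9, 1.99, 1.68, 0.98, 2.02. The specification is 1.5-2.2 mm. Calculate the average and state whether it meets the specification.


Average = 1.91 mm
Within specification: Yes

Sum = 9.57
Average = 9.57 / 5 = 1.91 mm
Specification range: 1.5 to 2.2 mm
Within spec: Yes


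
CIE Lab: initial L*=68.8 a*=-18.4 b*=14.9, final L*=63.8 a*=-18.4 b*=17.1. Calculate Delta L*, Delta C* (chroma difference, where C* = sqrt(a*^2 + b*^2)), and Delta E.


Delta L* = -5.0
Delta C* = 1.44
Delta E = 5.46

Delta L* = 63.8 - 68.8 = -5.0
C1* = sqrt((-18.4)^2 + (14.9)^2) = 23.676
C2* = sqrt((-18.4)^2 + (17.1)^2) = 25.119
Delta C* = 25.119 - 23.676 = 1.44
Delta E = sqrt((-5.0)^2 + (0.0)^2 + (2.2)^2) = 5.46


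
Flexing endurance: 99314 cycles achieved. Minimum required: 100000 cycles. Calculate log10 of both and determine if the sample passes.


Achieved: log10 = 5.00
Required: log10 = 5.00
Passes: No

log10(99314) = 5.00
log10(100000) = 5.00
Passes: No


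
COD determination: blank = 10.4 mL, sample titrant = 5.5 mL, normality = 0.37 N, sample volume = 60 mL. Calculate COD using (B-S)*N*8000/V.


241.7 mg/L

COD = (10.4 - 5.5) x 0.37 x 8000 / 60
COD = 4.9 x 0.37 x 8000 / 60
COD = 241.7 mg/L


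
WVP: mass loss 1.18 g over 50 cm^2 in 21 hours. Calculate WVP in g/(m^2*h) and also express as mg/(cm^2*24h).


WVP = 1.18 / (50 x 21) x 10000 = 11.24 g/(m^2*h)
Mass loss in mg = 1.18 x 1000 = 1180 mg
Per cm^2 per 24h in mg: 1180 x 24 / (50 x 21) = 28320 / 1050 = 26.97 mg/(cm^2*24h)


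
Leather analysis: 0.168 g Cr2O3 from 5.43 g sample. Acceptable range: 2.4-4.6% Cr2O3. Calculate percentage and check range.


Cr2O3 = 3.09%
Within range: Yes


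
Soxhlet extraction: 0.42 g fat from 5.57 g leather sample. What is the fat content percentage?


Fat content = 0.42 / 5.57 x 100
Fat = 7.5%


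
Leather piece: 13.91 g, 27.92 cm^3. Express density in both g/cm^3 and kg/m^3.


0.498 g/cm^3
498 kg/m^3

Density = 13.91 / 27.92 = 0.498 g/cm^3
Convert: 0.498 x 1000 = 498 kg/m^3


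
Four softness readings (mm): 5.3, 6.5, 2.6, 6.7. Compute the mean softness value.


Sum = 5.3 + 6.5 + 2.6 + 6.7
Mean = 21.1 / 4 = 5.28 mm


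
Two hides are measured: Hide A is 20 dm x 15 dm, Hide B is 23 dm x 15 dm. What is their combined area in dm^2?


645 dm^2

Hide A area = 20 x 15 = 300 dm^2
Hide B area = 23 x 15 = 345 dm^2
Total = 300 + 345 = 645 dm^2


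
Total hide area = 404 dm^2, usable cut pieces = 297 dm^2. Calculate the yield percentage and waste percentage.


Yield = 297 / 404 x 100 = 73.5%
Waste = 404 - 297 = 107 dm^2
Waste% = 100 - 73.5 = 26.5%


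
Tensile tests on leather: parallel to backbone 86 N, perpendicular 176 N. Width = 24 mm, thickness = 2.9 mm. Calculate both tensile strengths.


Parallel = 1.24 N/mm^2
Perpendicular = 2.53 N/mm^2

Area = 24 x 2.9 = 69.6 mm^2
TS (parallel) = 86 / 69.6 = 1.24 N/mm^2
TS (perpendicular) = 176 / 69.6 = 2.53 N/mm^2


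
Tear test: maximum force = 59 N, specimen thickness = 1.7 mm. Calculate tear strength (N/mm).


34.7 N/mm


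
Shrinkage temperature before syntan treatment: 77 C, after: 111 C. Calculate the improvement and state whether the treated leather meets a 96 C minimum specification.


Improvement = 111 - 77 = 34 C
Spec check: 111 C >= 96 C? Yes


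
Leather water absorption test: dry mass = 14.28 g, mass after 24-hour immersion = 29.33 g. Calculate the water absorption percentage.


Water absorbed = 29.33 - 14.28 = 15.05 g
WA% = 15.05 / 14.28 x 100 = 105.4%


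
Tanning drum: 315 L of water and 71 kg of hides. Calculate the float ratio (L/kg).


Float ratio = water / hide weight
Ratio = 315 / 71 = 4.4


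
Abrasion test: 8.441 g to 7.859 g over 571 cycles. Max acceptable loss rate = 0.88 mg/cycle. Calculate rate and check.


Rate = 1.019 mg/cycle
Passes: No

Loss = 8.441 - 7.859 = 0.582 g
Rate = 0.582 g / 571 cycles x 1000 = 1.019 mg/cycle
Max = 0.88 mg/cycle
Passes: No


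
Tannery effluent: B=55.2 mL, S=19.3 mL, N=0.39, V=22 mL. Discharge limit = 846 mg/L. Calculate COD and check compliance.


COD = 5091.3 mg/L
Compliant: No


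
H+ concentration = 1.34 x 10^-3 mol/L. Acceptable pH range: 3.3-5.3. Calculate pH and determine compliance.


pH = 2.87
Compliant: No


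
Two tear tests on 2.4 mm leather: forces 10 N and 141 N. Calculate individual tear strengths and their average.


Tear 1 = 4.2 N/mm
Tear 2 = 58.8 N/mm
Average = 31.5 N/mm

Tear 1 = 10 / 2.4 = 4.2 N/mm
Tear 2 = 141 / 2.4 = 58.8 N/mm
Average = (4.2 + 58.8) / 2 = 31.5 N/mm


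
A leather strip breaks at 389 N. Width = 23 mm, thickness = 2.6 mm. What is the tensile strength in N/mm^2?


Cross-sectional area = 23 x 2.6 = 59.8 mm^2
Tensile strength = 389 / 59.8 = 6.51 N/mm^2


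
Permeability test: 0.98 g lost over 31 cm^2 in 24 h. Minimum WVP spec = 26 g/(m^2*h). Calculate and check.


WVP = 13.17 g/(m^2*h)
Meets specification: No

WVP = 0.98 / (31 x 24) x 10000 = 13.17 g/(m^2*h)
Minimum: 26 g/(m^2*h)
Meets spec: No


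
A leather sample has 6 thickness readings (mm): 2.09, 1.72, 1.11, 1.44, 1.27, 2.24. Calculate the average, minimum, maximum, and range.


Average = 1.65 mm
Min = 1.11 mm
Max = 2.24 mm
Range = 1.13 mm

Sum = 9.87
Average = 9.87 / 6 = 1.65 mm
Minimum = 1.11 mm
Maximum = 2.24 mm
Range = 2.24 - 1.11 = 1.13 mm


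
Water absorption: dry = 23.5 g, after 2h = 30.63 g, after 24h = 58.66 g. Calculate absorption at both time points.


2h absorption = 30.3%
24h absorption = 149.6%

WA (2h) = (30.63 - 23.5) / 23.5 x 100 = 30.3%
WA (24h) = (58.66 - 23.5) / 23.5 x 100 = 149.6%


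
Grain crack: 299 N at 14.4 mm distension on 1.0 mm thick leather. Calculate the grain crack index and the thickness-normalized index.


Crack index = 299 / 14.4 = 20.8 N/mm
Normalized = 20.8 / 1.0 = 20.8 N/mm per mm


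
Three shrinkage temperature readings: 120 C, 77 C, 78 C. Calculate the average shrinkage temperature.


Average = (120 + 77 + 78) / 3
Average = 275 / 3 = 91.7 C


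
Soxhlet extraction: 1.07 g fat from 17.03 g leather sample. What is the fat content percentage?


6.3%

Fat content = 1.07 / 17.03 x 100
Fat = 6.3%


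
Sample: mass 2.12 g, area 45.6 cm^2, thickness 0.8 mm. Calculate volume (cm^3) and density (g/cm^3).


Volume = 3.648 cm^3
Density = 0.581 g/cm^3

Thickness in cm = 0.8 / 10 = 0.08 cm
Volume = 45.6 x 0.08 = 3.648 cm^3
Density = 2.12 / 3.648 = 0.581 g/cm^3


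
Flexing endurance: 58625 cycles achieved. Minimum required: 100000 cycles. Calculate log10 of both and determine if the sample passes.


log10(58625) = 4.77
log10(100000) = 5.00
Passes: No


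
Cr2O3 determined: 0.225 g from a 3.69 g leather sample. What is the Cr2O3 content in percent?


Cr2O3% = 0.225 / 3.69 x 100
Cr2O3% = 6.10%


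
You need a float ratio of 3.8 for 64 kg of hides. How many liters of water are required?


Water = hide weight x target ratio
Water = 64 x 3.8 = 243.2 L


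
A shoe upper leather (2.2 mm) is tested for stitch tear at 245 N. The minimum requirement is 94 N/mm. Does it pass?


STS = 245 / 2.2 = 111.4 N/mm
Minimum required: 94 N/mm
Passes: Yes


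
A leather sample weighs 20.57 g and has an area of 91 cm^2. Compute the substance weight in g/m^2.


Substance weight = mass / area x 10000
SW = 20.57 / 91 x 10000
SW = 2260.4 g/m^2


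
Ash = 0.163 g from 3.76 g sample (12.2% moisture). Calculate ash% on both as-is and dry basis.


As-is ash% = 0.163 / 3.76 x 100 = 4.34%
Dry mass = 3.76 x (100 - 12.2) / 100 = 3.30128 g
Dry-basis ash% = 0.163 / 3.30128 x 100 = 4.94%


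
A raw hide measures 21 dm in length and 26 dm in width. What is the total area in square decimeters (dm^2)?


Area = length x width
Area = 21 x 26 = 546 dm^2


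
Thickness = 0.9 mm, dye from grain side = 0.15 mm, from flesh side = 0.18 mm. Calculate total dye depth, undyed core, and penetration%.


Total dyed = 0.15 + 0.18 = 0.33 mm
Undyed core = 0.9 - 0.33 = 0.57 mm
Penetration = 0.33 / 0.9 x 100 = 36.7%


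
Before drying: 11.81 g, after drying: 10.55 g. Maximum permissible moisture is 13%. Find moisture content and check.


Moisture content = 10.7%
Acceptable: Yes


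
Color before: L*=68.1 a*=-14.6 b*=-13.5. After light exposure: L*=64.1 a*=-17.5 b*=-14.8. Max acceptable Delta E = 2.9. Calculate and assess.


Delta E = 5.11
Passes: No

dL = -4.0, da = -2.9, db = -1.3
dE = sqrt((-4.0)^2 + (-2.9)^2 + (-1.3)^2) = 5.11
Max = 2.9
Passes: No


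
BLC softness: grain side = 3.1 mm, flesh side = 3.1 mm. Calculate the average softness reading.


3.10 mm

Average = (3.1 + 3.1) / 2
Average = 3.10 mm


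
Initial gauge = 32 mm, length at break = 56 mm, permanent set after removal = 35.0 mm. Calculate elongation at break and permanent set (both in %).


Elongation at break = 75.0%
Permanent set = 9.4%

Elongation at break = (56 - 32) / 32 x 100 = 75.0%
Permanent set = (35.0 - 32) / 32 x 100 = 9.4%


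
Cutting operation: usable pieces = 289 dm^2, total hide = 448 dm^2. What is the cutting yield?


Yield = usable / total x 100
Yield = 289 / 448 x 100 = 64.5%


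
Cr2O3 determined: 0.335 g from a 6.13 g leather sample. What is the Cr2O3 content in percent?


5.46%

Cr2O3% = 0.335 / 6.13 x 100
Cr2O3% = 5.46%


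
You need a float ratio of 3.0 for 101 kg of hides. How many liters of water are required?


Water = hide weight x target ratio
Water = 101 x 3.0 = 303.0 L


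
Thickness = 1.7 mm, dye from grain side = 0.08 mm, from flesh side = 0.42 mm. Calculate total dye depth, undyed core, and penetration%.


Total dyed = 0.08 + 0.42 = 0.50 mm
Undyed core = 1.7 - 0.50 = 1.20 mm
Penetration = 0.50 / 1.7 x 100 = 29.4%


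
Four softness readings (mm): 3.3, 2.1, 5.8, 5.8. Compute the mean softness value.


Sum = 3.3 + 2.1 + 5.8 + 5.8
Mean = 17.0 / 4 = 4.25 mm


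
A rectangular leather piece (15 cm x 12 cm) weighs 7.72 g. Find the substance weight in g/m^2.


428.9 g/m^2

Area = 15 x 12 = 180 cm^2
SW = 7.72 / 180 x 10000 = 428.9 g/m^2


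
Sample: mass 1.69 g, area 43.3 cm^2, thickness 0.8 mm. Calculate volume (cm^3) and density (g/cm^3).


Thickness in cm = 0.8 / 10 = 0.08 cm
Volume = 43.3 x 0.08 = 3.464 cm^3
Density = 1.69 / 3.464 = 0.488 g/cm^3


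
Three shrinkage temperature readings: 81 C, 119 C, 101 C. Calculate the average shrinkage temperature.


100.3 C

Average = (81 + 119 + 101) / 3
Average = 301 / 3 = 100.3 C


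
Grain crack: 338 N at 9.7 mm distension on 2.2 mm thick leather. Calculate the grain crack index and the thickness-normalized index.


Crack index = 338 / 9.7 = 34.8 N/mm
Normalized = 34.8 / 2.2 = 15.8 N/mm per mm


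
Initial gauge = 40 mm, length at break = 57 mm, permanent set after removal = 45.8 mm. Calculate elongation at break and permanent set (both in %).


Elongation at break = (57 - 40) / 40 x 100 = 42.5%
Permanent set = (45.8 - 40) / 40 x 100 = 14.5%


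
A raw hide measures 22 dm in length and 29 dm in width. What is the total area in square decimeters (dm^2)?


Area = length x width
Area = 22 x 29 = 638 dm^2


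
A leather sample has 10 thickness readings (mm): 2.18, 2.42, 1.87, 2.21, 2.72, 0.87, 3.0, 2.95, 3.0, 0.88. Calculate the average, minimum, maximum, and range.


Sum = 22.10
Average = 22.10 / 10 = 2.21 mm
Minimum = 0.87 mm
Maximum = 3.0 mm
Range = 3.0 - 0.87 = 2.13 mm


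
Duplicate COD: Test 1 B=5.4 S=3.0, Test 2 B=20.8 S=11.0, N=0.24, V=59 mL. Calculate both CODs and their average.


COD1 = (5.4 - 3.0) x 0.24 x 8000 / 59 = 78.1 mg/L
COD2 = (20.8 - 11.0) x 0.24 x 8000 / 59 = 318.9 mg/L
Average = (78.1 + 318.9) / 2 = 198.5 mg/L


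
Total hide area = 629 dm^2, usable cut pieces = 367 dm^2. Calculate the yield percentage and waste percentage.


Yield = 367 / 629 x 100 = 58.3%
Waste = 629 - 367 = 262 dm^2
Waste% = 100 - 58.3 = 41.7%


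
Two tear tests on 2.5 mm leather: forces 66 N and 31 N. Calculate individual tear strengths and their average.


Tear 1 = 26.4 N/mm
Tear 2 = 12.4 N/mm
Average = 19.4 N/mm


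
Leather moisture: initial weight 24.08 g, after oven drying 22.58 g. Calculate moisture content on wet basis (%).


Moisture = 24.08 - 22.58 = 1.50 g
MC = 1.50 / 24.08 x 100 = 6.2%


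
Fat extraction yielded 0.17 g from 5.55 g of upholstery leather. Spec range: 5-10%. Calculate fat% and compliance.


Fat% = 0.17 / 5.55 x 100 = 3.1%
Spec range: 5-10%
Compliant: No


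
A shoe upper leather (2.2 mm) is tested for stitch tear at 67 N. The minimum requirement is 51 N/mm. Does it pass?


STS = 67 / 2.2 = 30.5 N/mm
Minimum required: 51 N/mm
Passes: No


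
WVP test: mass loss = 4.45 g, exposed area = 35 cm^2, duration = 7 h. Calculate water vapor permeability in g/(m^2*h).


WVP = mass_loss / (area x time) x 10000
WVP = 4.45 / (35 x 7) x 10000
WVP = 4.45 / 245 x 10000 = 181.63 g/(m^2*h)


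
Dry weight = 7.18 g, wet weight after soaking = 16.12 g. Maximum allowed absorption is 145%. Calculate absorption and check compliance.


WA = (16.12 - 7.18) / 7.18 x 100 = 124.5%
Maximum allowed: 145%
Compliant: Yes


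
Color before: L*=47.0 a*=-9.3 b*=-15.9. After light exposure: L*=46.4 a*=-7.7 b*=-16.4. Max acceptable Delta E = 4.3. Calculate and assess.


dL = -0.6, da = 1.6, db = -0.5
dE = sqrt((-0.6)^2 + (1.6)^2 + (-0.5)^2) = 1.78
Max = 4.3
Passes: Yes


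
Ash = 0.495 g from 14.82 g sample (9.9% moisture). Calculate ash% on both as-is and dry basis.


As-is ash% = 0.495 / 14.82 x 100 = 3.34%
Dry mass = 14.82 x (100 - 9.9) / 100 = 13.35282 g
Dry-basis ash% = 0.495 / 13.35282 x 100 = 3.71%


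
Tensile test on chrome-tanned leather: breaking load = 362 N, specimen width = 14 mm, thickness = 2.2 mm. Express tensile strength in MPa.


11.75 MPa

Cross-section = 14 x 2.2 = 30.8 mm^2
TS = 362 / 30.8 = 11.75 MPa
(1 N/mm^2 = 1 MPa)


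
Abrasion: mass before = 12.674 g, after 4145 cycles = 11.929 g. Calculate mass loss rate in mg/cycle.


Mass loss = 12.674 - 11.929 = 0.745 g
Rate = 0.745 / 4145 x 1000 = 0.180 mg/cycle


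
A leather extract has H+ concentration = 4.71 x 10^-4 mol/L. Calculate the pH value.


pH = -log10[H+]
pH = -log10(4.71 x 10^-4) = 3.33


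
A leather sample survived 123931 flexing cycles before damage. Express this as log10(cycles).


5.09


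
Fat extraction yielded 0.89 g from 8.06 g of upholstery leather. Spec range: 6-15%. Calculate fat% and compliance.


Fat% = 0.89 / 8.06 x 100 = 11.0%
Spec range: 6-15%
Compliant: Yes


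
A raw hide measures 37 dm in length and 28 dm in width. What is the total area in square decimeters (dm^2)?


Area = length x width
Area = 37 x 28 = 1036 dm^2


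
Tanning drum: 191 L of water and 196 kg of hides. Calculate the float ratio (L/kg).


1.0

Float ratio = water / hide weight
Ratio = 191 / 196 = 1.0


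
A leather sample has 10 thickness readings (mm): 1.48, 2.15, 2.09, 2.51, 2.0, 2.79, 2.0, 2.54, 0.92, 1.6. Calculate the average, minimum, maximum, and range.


Average = 2.01 mm
Min = 0.92 mm
Max = 2.79 mm
Range = 1.87 mm


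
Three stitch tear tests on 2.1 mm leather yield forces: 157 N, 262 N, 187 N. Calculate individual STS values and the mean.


STS1 = 157 / 2.1 = 74.8 N/mm
STS2 = 262 / 2.1 = 124.8 N/mm
STS3 = 187 / 2.1 = 89.0 N/mm
Mean = (74.8 + 124.8 + 89.0) / 3 = 96.2 N/mm


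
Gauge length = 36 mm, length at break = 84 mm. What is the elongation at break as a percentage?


Extension = 84 - 36 = 48 mm
Elongation = 48 / 36 x 100 = 133.3%


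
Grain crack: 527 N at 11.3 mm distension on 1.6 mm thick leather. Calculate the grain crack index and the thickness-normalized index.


Crack index = 527 / 11.3 = 46.6 N/mm
Normalized = 46.6 / 1.6 = 29.1 N/mm per mm


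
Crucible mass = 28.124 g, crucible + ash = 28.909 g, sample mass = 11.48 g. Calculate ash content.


Ash mass = 0.785 g
Ash content = 6.84%

Ash mass = 28.909 - 28.124 = 0.785 g
Ash% = 0.785 / 11.48 x 100 = 6.84%


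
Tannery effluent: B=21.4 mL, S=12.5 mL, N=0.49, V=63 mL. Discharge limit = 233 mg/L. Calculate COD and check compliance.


COD = (21.4 - 12.5) x 0.49 x 8000 / 63 = 553.8 mg/L
Limit: 233 mg/L
Compliant: No


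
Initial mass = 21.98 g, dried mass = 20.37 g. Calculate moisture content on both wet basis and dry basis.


Moisture lost = 21.98 - 20.37 = 1.61 g
Wet basis MC = 1.61 / 21.98 x 100 = 7.3%
Dry basis MC = 1.61 / 20.37 x 100 = 7.9%


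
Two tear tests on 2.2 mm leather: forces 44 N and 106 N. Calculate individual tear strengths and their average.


Tear 1 = 20.0 N/mm
Tear 2 = 48.2 N/mm
Average = 34.1 N/mm


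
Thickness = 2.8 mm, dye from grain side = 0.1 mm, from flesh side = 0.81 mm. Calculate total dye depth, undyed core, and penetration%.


Total dyed = 0.91 mm
Undyed core = 1.89 mm
Penetration = 32.5%

Total dyed = 0.1 + 0.81 = 0.91 mm
Undyed core = 2.8 - 0.91 = 1.89 mm
Penetration = 0.91 / 2.8 x 100 = 32.5%


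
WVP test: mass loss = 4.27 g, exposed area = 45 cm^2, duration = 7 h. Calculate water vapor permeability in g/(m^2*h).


WVP = mass_loss / (area x time) x 10000
WVP = 4.27 / (45 x 7) x 10000
WVP = 4.27 / 315 x 10000 = 135.56 g/(m^2*h)


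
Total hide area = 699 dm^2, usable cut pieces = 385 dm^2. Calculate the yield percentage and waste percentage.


Yield = 55.1%
Waste = 44.9%


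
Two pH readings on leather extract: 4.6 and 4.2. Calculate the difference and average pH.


Difference = |4.6 - 4.2| = 0.4
Average = (4.6 + 4.2) / 2 = 4.40


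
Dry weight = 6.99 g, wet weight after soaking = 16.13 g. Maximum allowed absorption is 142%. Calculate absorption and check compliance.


WA = (16.13 - 6.99) / 6.99 x 100 = 130.8%
Maximum allowed: 142%
Compliant: Yes


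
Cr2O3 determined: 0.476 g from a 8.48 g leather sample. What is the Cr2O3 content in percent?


Cr2O3% = 0.476 / 8.48 x 100
Cr2O3% = 5.61%


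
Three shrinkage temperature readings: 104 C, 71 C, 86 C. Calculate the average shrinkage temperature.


87.0 C


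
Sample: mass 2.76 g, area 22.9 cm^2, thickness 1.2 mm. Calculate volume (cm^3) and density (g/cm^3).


Thickness in cm = 1.2 / 10 = 0.12 cm
Volume = 22.9 x 0.12 = 2.748 cm^3
Density = 2.76 / 2.748 = 1.004 g/cm^3


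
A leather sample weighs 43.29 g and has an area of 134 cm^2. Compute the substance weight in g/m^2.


3230.6 g/m^2


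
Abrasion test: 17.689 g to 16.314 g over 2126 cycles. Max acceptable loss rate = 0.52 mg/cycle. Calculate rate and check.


Loss = 17.689 - 16.314 = 1.375 g
Rate = 1.375 g / 2126 cycles x 1000 = 0.647 mg/cycle
Max = 0.52 mg/cycle
Passes: No


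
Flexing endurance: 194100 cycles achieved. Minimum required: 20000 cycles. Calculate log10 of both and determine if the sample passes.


Achieved: log10 = 5.29
Required: log10 = 4.30
Passes: Yes


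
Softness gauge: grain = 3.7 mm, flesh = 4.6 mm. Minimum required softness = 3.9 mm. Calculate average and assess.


Average = (3.7 + 4.6) / 2 = 4.15 mm
Minimum = 3.9 mm
Meets requirement: Yes


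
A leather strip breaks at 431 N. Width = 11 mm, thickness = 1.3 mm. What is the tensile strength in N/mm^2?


Cross-sectional area = 11 x 1.3 = 14.3 mm^2
Tensile strength = 431 / 14.3 = 30.14 N/mm^2


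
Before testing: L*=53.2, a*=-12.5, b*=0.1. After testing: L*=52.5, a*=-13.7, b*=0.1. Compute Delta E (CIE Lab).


dL = 52.5 - 53.2 = -0.7
da = -13.7 - (-12.5) = -1.2
db = 0.1 - 0.1 = 0.0
dE = sqrt((-0.7)^2 + (-1.2)^2 + (0.0)^2) = 1.39


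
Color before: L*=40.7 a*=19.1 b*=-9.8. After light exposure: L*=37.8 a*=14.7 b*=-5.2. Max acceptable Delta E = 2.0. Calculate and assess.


Delta E = 6.99
Passes: No


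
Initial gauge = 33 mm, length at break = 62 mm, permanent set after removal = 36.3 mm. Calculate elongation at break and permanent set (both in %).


Elongation at break = (62 - 33) / 33 x 100 = 87.9%
Permanent set = (36.3 - 33) / 33 x 100 = 10.0%


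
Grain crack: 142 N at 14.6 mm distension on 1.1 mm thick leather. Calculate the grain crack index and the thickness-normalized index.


Crack index = 142 / 14.6 = 9.7 N/mm
Normalized = 9.7 / 1.1 = 8.8 N/mm per mm


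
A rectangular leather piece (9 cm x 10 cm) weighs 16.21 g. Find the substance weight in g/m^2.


Area = 9 x 10 = 90 cm^2
SW = 16.21 / 90 x 10000 = 1801.1 g/m^2


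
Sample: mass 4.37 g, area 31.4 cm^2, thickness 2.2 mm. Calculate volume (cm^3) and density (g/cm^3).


Thickness in cm = 2.2 / 10 = 0.22 cm
Volume = 31.4 x 0.22 = 6.908 cm^3
Density = 4.37 / 6.908 = 0.633 g/cm^3


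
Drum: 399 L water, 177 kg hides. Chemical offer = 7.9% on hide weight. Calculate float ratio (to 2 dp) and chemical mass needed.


Float ratio = 2.25
Chemical needed = 13.983 kg

Float ratio = 399 / 177 = 2.25
Chemical = 177 x 7.9 / 100 = 13.983 kg


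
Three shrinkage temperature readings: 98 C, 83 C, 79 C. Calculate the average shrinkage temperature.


Average = (98 + 83 + 79) / 3
Average = 260 / 3 = 86.7 C


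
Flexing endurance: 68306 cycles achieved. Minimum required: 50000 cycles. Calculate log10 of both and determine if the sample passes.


Achieved: log10 = 4.83
Required: log10 = 4.70
Passes: Yes


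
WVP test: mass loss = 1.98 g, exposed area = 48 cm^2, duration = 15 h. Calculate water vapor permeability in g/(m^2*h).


WVP = mass_loss / (area x time) x 10000
WVP = 1.98 / (48 x 15) x 10000
WVP = 1.98 / 720 x 10000 = 27.50 g/(m^2*h)


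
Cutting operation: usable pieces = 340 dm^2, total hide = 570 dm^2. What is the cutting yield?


Yield = usable / total x 100
Yield = 340 / 570 x 100 = 59.6%


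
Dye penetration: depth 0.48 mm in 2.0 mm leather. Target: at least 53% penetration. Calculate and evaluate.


Penetration = 0.48 / 2.0 x 100 = 24.0%
Target: 53%
Meets target: No


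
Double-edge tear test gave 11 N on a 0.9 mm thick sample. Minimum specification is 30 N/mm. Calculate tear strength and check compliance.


Tear strength = 11 / 0.9 = 12.2 N/mm
Required minimum = 30 N/mm
Compliant: No


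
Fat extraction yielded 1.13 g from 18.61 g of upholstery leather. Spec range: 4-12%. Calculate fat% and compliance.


Fat content = 6.1%
Compliant: Yes


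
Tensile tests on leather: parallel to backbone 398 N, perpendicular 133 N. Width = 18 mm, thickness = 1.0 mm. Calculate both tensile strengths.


Area = 18 x 1.0 = 18.0 mm^2
TS (parallel) = 398 / 18.0 = 22.11 N/mm^2
TS (perpendicular) = 133 / 18.0 = 7.39 N/mm^2


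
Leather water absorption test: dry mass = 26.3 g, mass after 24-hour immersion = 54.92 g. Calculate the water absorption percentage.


Water absorbed = 54.92 - 26.3 = 28.62 g
WA% = 28.62 / 26.3 x 100 = 108.8%


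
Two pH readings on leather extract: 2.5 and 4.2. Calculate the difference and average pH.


Difference = |2.5 - 4.2| = 1.7
Average = (2.5 + 4.2) / 2 = 3.35


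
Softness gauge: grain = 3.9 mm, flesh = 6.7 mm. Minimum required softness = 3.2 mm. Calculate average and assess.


Average = (3.9 + 6.7) / 2 = 5.30 mm
Minimum = 3.2 mm
Meets requirement: Yes


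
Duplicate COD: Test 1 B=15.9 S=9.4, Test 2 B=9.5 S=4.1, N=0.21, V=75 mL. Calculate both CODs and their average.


COD1 = 145.6 mg/L
COD2 = 121.0 mg/L
Average = 133.3 mg/L


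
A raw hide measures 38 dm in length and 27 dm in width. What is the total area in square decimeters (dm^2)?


1026 dm^2


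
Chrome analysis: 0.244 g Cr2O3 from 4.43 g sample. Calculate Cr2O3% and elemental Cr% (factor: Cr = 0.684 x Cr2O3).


Cr2O3 = 5.51%
Cr = 3.77%

Cr2O3% = 0.244 / 4.43 x 100 = 5.51%
Cr% = 5.51 x 0.684 = 3.77%


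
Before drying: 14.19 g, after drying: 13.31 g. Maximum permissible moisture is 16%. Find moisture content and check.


Moisture content = 6.2%
Acceptable: Yes

MC = (14.19 - 13.31) / 14.19 x 100 = 6.2%
Maximum: 16%
Acceptable: Yes


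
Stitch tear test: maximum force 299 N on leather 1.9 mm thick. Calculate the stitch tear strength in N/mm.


157.4 N/mm


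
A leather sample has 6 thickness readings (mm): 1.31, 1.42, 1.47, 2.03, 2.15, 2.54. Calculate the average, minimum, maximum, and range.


Sum = 10.92
Average = 10.92 / 6 = 1.82 mm
Minimum = 1.31 mm
Maximum = 2.54 mm
Range = 2.54 - 1.31 = 1.23 mm


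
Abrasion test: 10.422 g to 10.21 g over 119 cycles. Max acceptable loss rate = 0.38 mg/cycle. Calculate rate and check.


Loss = 10.422 - 10.21 = 0.212 g
Rate = 0.212 g / 119 cycles x 1000 = 1.782 mg/cycle
Max = 0.38 mg/cycle
Passes: No


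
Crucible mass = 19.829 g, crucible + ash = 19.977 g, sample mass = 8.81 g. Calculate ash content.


Ash mass = 0.148 g
Ash content = 1.68%

Ash mass = 19.977 - 19.829 = 0.148 g
Ash% = 0.148 / 8.81 x 100 = 1.68%


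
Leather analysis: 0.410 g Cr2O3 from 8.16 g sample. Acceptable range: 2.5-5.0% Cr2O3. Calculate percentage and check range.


Cr2O3 = 5.02%
Within range: No

Cr2O3% = 0.410 / 8.16 x 100 = 5.02%
Acceptable range: 2.5 to 5.0%
Within range: No


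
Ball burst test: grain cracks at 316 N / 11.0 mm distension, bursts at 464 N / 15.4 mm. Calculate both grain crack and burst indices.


Crack index = 316 / 11.0 = 28.7 N/mm
Burst index = 464 / 15.4 = 30.1 N/mm


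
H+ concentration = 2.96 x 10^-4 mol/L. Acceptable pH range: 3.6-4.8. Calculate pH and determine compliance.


pH = 3.53
Compliant: No


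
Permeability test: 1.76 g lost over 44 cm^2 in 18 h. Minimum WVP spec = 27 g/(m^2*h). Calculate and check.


WVP = 22.22 g/(m^2*h)
Meets specification: No


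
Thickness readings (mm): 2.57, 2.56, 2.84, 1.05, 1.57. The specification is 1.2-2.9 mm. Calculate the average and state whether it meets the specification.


Average = 2.12 mm
Within specification: Yes

Sum = 10.59
Average = 10.59 / 5 = 2.12 mm
Specification range: 1.2 to 2.9 mm
Within spec: Yes


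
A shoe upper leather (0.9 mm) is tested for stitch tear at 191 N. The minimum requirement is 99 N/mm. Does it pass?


STS = 212.2 N/mm
Passes: Yes

STS = 191 / 0.9 = 212.2 N/mm
Minimum required: 99 N/mm
Passes: Yes


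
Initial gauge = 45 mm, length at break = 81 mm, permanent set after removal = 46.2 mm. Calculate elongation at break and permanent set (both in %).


Elongation at break = 80.0%
Permanent set = 2.7%


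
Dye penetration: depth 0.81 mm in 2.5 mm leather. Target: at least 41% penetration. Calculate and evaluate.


Penetration = 0.81 / 2.5 x 100 = 32.4%
Target: 41%
Meets target: No


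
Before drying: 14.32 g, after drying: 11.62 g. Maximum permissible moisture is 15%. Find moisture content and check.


MC = (14.32 - 11.62) / 14.32 x 100 = 18.9%
Maximum: 15%
Acceptable: No


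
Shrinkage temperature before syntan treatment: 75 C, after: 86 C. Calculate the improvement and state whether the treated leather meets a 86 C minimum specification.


Improvement = 11 C
Meets 86 C spec: Yes

Improvement = 86 - 75 = 11 C
Spec check: 86 C >= 86 C? Yes


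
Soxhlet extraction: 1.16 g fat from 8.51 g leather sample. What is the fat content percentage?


13.6%

Fat content = 1.16 / 8.51 x 100
Fat = 13.6%


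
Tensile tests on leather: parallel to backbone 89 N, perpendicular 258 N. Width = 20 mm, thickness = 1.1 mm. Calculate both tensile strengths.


Area = 20 x 1.1 = 22.0 mm^2
TS (parallel) = 89 / 22.0 = 4.05 N/mm^2
TS (perpendicular) = 258 / 22.0 = 11.73 N/mm^2


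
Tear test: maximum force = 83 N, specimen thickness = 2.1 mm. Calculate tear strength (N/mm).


39.5 N/mm


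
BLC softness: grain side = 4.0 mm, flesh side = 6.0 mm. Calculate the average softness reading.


5.00 mm


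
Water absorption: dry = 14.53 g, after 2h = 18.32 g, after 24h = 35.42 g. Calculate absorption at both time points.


WA (2h) = (18.32 - 14.53) / 14.53 x 100 = 26.1%
WA (24h) = (35.42 - 14.53) / 14.53 x 100 = 143.8%


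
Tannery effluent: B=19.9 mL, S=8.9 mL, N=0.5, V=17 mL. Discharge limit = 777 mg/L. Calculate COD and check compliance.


COD = 2588.2 mg/L
Compliant: No


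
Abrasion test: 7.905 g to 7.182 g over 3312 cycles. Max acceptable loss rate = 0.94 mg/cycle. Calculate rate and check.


Rate = 0.218 mg/cycle
Passes: Yes


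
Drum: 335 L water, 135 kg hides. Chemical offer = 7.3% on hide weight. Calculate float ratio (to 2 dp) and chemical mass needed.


Float ratio = 335 / 135 = 2.48
Chemical = 135 x 7.3 / 100 = 9.855 kg


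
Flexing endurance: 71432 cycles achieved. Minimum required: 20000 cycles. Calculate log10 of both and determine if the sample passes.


Achieved: log10 = 4.85
Required: log10 = 4.30
Passes: Yes


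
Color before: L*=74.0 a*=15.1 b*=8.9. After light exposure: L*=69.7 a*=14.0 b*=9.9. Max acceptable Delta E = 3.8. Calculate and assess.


dL = -4.3, da = -1.1, db = 1.0
dE = sqrt((-4.3)^2 + (-1.1)^2 + (1.0)^2) = 4.55
Max = 3.8
Passes: No


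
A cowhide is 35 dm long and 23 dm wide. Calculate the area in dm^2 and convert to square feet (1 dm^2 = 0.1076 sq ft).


805 dm^2
86.62 sq ft

Area = 35 x 23 = 805 dm^2
Conversion: 805 x 0.1076 = 86.62 sq ft


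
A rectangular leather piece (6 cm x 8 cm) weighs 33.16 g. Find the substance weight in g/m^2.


Area = 6 x 8 = 48 cm^2
SW = 33.16 / 48 x 10000 = 6908.3 g/m^2


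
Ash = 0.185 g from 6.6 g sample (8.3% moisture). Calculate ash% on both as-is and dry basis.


As-is ash% = 0.185 / 6.6 x 100 = 2.80%
Dry mass = 6.6 x (100 - 8.3) / 100 = 6.0522 g
Dry-basis ash% = 0.185 / 6.0522 x 100 = 3.06%


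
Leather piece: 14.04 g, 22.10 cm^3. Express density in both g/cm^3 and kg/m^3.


Density = 14.04 / 22.10 = 0.635 g/cm^3
Convert: 0.635 x 1000 = 635 kg/m^3


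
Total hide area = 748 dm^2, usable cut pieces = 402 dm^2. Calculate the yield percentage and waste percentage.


Yield = 402 / 748 x 100 = 53.7%
Waste = 748 - 402 = 346 dm^2
Waste% = 100 - 53.7 = 46.3%


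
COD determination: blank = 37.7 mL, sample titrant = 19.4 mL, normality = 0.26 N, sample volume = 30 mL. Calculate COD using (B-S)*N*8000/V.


COD = (37.7 - 19.4) x 0.26 x 8000 / 30
COD = 18.3 x 0.26 x 8000 / 30
COD = 1268.8 mg/L


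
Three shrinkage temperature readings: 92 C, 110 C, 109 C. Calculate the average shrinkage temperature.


Average = (92 + 110 + 109) / 3
Average = 311 / 3 = 103.7 C


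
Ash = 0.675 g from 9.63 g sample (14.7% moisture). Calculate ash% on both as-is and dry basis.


As-is ash% = 0.675 / 9.63 x 100 = 7.01%
Dry mass = 9.63 x (100 - 14.7) / 100 = 8.21439 g
Dry-basis ash% = 0.675 / 8.21439 x 100 = 8.22%


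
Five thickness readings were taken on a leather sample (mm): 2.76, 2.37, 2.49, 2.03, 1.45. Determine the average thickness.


2.22 mm


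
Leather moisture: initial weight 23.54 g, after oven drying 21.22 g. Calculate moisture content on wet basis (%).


9.9%

Moisture = 23.54 - 21.22 = 2.32 g
MC = 2.32 / 23.54 x 100 = 9.9%


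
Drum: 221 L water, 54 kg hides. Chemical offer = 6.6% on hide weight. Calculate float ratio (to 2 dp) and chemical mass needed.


Float ratio = 221 / 54 = 4.09
Chemical = 54 x 6.6 / 100 = 3.564 kg


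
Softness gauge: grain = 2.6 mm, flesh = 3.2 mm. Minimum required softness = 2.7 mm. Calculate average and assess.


Average softness = 2.90 mm
Meets requirement: Yes

Average = (2.6 + 3.2) / 2 = 2.90 mm
Minimum = 2.7 mm
Meets requirement: Yes


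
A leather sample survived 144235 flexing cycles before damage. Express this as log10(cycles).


5.16

log10(144235) = 5.16


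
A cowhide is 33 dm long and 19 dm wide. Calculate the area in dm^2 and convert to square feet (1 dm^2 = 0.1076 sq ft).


627 dm^2
67.47 sq ft

Area = 33 x 19 = 627 dm^2
Conversion: 627 x 0.1076 = 67.47 sq ft


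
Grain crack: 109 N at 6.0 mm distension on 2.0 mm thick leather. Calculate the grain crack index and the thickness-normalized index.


Crack index = 109 / 6.0 = 18.2 N/mm
Normalized = 18.2 / 2.0 = 9.1 N/mm per mm


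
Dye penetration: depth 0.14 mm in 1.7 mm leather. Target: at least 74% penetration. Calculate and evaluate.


Penetration = 0.14 / 1.7 x 100 = 8.2%
Target: 74%
Meets target: No


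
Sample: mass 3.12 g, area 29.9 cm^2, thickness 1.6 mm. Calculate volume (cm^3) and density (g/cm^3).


Volume = 4.784 cm^3
Density = 0.652 g/cm^3


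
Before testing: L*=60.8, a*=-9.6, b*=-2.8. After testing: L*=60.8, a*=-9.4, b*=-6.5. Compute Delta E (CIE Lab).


dL = 60.8 - 60.8 = 0.0
da = -9.4 - (-9.6) = 0.2
db = -6.5 - (-2.8) = -3.7
dE = sqrt((0.0)^2 + (0.2)^2 + (-3.7)^2) = 3.71


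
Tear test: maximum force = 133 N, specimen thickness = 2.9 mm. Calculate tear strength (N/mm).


Tear strength = force / thickness
Tear = 133 / 2.9 = 45.9 N/mm


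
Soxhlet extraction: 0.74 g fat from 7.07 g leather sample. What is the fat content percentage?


Fat content = 0.74 / 7.07 x 100
Fat = 10.5%
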